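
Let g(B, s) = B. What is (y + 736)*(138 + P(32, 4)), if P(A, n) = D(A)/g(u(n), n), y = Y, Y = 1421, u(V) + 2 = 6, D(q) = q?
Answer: 314922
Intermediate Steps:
u(V) = 4 (u(V) = -2 + 6 = 4)
y = 1421
P(A, n) = A/4
(y + 736)*(138 + P(32, 4)) = (1421 + 736)*(138 + (¼)*32) = 2157*(138 + 8) = 2157*146 = 314922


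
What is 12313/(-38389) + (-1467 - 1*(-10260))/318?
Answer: 111212981/4069234 ≈ 27.330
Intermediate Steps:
12313/(-38389) + (-1467 - 1*(-10260))/318 = 12313*(-1/38389) + (-1467 + 10260)*(1/318) = -12313/38389 + 8793*(1/318) = -12313/38389 + 2931/106 = 111212981/4069234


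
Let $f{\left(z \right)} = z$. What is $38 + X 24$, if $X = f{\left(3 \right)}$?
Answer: $110$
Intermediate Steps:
$X = 3$
$38 + X 24 = 38 + 3 \cdot 24 = 38 + 72 = 110$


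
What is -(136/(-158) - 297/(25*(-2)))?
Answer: -20063/3950 ≈ -5.0792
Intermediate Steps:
-(136/(-158) - 297/(25*(-2))) = -(136*(-1/158) - 297/(-50)) = -(-68/79 - 297*(-1/50)) = -(-68/79 + 297/50) = -1*20063/3950 = -20063/3950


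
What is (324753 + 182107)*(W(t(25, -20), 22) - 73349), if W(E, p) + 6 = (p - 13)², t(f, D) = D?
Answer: -37139659640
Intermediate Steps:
W(E, p) = -6 + (-13 + p)² (W(E, p) = -6 + (p - 13)² = -6 + (-13 + p)²)
(324753 + 182107)*(W(t(25, -20), 22) - 73349) = (324753 + 182107)*((-6 + (-13 + 22)²) - 73349) = 506860*((-6 + 9²) - 73349) = 506860*((-6 + 81) - 73349) = 506860*(75 - 73349) = 506860*(-73274) = -37139659640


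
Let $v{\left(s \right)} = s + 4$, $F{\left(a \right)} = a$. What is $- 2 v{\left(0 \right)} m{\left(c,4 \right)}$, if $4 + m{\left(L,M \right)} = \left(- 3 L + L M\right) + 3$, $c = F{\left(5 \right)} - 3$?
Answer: $-8$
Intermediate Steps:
$v{\left(s \right)} = 4 + s$
$c = 2$ ($c = 5 - 3 = 2$)
$m{\left(L,M \right)} = -1 - 3 L + L M$ ($m{\left(L,M \right)} = -4 + \left(\left(- 3 L + L M\right) + 3\right) = -4 + \left(3 - 3 L + L M\right) = -1 - 3 L + L M$)
$- 2 v{\left(0 \right)} m{\left(c,4 \right)} = - 2 \left(4 + 0\right) \left(-1 - 6 + 2 \cdot 4\right) = \left(-2\right) 4 \left(-1 - 6 + 8\right) = \left(-8\right) 1 = -8$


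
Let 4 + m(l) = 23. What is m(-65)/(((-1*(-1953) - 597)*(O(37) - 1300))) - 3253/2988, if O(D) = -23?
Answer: -81054163/74450502 ≈ -1.0887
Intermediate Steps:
m(l) = 19 (m(l) = -4 + 23 = 19)
m(-65)/(((-1*(-1953) - 597)*(O(37) - 1300))) - 3253/2988 = 19/(((-1*(-1953) - 597)*(-23 - 1300))) - 3253/2988 = 19/(((1953 - 597)*(-1323))) - 3253*1/2988 = 19/((1356*(-1323))) - 3253/2988 = 19/(-1793988) - 3253/2988 = 19*(-1/1793988) - 3253/2988 = -19/1793988 - 3253/2988 = -81054163/74450502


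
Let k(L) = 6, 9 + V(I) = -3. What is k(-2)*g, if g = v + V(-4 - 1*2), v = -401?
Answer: -2478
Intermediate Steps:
V(I) = -12 (V(I) = -9 - 3 = -12)
g = -413 (g = -401 - 12 = -413)
k(-2)*g = 6*(-413) = -2478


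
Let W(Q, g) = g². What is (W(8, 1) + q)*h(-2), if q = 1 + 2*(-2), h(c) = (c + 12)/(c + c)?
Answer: 5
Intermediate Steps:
h(c) = (12 + c)/(2*c) (h(c) = (12 + c)/((2*c)) = (12 + c)*(1/(2*c)) = (12 + c)/(2*c))
q = -3 (q = 1 - 4 = -3)
(W(8, 1) + q)*h(-2) = (1² - 3)*((½)*(12 - 2)/(-2)) = (1 - 3)*((½)*(-½)*10) = -2*(-5/2) = 5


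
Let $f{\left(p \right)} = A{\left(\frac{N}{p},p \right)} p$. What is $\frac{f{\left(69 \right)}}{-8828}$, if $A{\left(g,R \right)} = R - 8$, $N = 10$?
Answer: $- \frac{4209}{8828} \approx -0.47678$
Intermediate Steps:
$A{\left(g,R \right)} = -8 + R$ ($A{\left(g,R \right)} = R - 8 = -8 + R$)
$f{\left(p \right)} = p \left(-8 + p\right)$ ($f{\left(p \right)} = \left(-8 + p\right) p = p \left(-8 + p\right)$)
$\frac{f{\left(69 \right)}}{-8828} = \frac{69 \left(-8 + 69\right)}{-8828} = 69 \cdot 61 \left(- \frac{1}{8828}\right) = 4209 \left(- \frac{1}{8828}\right) = - \frac{4209}{8828}$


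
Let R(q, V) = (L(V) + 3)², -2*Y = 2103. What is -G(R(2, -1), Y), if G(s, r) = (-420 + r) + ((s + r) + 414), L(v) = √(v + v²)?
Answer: 2100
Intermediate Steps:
Y = -2103/2 (Y = -½*2103 = -2103/2 ≈ -1051.5)
R(q, V) = (3 + √(V*(1 + V)))² (R(q, V) = (√(V*(1 + V)) + 3)² = (3 + √(V*(1 + V)))²)
G(s, r) = -6 + s + 2*r (G(s, r) = (-420 + r) + ((r + s) + 414) = (-420 + r) + (414 + r + s) = -6 + s + 2*r)
-G(R(2, -1), Y) = -(-6 + (3 + √(-(1 - 1)))² + 2*(-2103/2)) = -(-6 + (3 + √(-1*0))² - 2103) = -(-6 + (3 + √0)² - 2103) = -(-6 + (3 + 0)² - 2103) = -(-6 + 3² - 2103) = -(-6 + 9 - 2103) = -1*(-2100) = 2100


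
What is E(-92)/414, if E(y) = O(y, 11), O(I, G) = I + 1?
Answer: -91/414 ≈ -0.21981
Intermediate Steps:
O(I, G) = 1 + I
E(y) = 1 + y
E(-92)/414 = (1 - 92)/414 = -91*1/414 = -91/414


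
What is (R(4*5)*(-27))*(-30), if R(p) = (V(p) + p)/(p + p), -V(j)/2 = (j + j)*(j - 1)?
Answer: -30375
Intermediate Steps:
V(j) = -4*j*(-1 + j) (V(j) = -2*(j + j)*(j - 1) = -2*2*j*(-1 + j) = -4*j*(-1 + j))
R(p) = (p + 4*p*(1 - p))/(2*p) (R(p) = (4*p*(1 - p) + p)/(p + p) = (p + 4*p*(1 - p))/((2*p)) = (p + 4*p*(1 - p))*(1/(2*p)) = (p + 4*p*(1 - p))/(2*p))
(R(4*5)*(-27))*(-30) = ((5/2 - 8*5)*(-27))*(-30) = ((5/2 - 2*20)*(-27))*(-30) = ((5/2 - 40)*(-27))*(-30) = -75/2*(-27)*(-30) = (2025/2)*(-30) = -30375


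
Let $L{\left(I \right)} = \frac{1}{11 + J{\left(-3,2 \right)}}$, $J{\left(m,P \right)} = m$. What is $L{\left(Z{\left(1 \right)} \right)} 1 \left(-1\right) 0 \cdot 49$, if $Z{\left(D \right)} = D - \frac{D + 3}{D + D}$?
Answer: $0$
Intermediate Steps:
$Z{\left(D \right)} = D - \frac{3 + D}{2 D}$
$L{\left(I \right)} = \frac{1}{8}$ ($L{\left(I \right)} = \frac{1}{11 - 3} = \frac{1}{8}$)
$L{\left(Z{\left(1 \right)} \right)} 1 \left(-1\right) 0 \cdot 49 = \frac{1 \left(-1\right) 0}{8} \cdot 49 = \frac{\left(-1\right) 0}{8} \cdot 49 = \frac{1}{8} \cdot 0 \cdot 49 = 0 \cdot 49 = 0$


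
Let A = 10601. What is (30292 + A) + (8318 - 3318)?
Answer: 45893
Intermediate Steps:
(30292 + A) + (8318 - 3318) = (30292 + 10601) + (8318 - 3318) = 40893 + 5000 = 45893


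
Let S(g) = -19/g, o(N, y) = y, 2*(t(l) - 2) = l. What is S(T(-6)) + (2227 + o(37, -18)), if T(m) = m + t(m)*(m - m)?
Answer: 13273/6 ≈ 2212.2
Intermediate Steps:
t(l) = 2 + l/2
T(m) = m (T(m) = m + (2 + m/2)*(m - m) = m + (2 + m/2)*0 = m + 0 = m)
S(T(-6)) + (2227 + o(37, -18)) = -19/(-6) + (2227 - 18) = -19*(-⅙) + 2209 = 19/6 + 2209 = 13273/6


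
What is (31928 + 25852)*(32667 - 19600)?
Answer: 755011260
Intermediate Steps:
(31928 + 25852)*(32667 - 19600) = 57780*13067 = 755011260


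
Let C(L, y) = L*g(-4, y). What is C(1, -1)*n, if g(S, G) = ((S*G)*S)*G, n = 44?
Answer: 704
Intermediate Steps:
g(S, G) = G**2*S**2 (g(S, G) = ((G*S)*S)*G = (G*S**2)*G = G**2*S**2)
C(L, y) = 16*L*y**2 (C(L, y) = L*(y**2*(-4)**2) = L*(y**2*16) = L*(16*y**2) = 16*L*y**2)
C(1, -1)*n = (16*1*(-1)**2)*44 = (16*1*1)*44 = 16*44 = 704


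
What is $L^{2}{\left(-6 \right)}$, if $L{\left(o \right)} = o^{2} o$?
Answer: $46656$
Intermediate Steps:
$L{\left(o \right)} = o^{3}$
$L^{2}{\left(-6 \right)} = \left(\left(-6\right)^{3}\right)^{2} = \left(-216\right)^{2} = 46656$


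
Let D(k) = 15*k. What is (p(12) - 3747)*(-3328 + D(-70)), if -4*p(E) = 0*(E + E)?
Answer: 16404366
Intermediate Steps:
p(E) = 0 (p(E) = -0*(E + E) = -0*2*E = -1/4*0 = 0)
(p(12) - 3747)*(-3328 + D(-70)) = (0 - 3747)*(-3328 + 15*(-70)) = -3747*(-3328 - 1050) = -3747*(-4378) = 16404366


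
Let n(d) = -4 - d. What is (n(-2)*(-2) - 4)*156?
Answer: 0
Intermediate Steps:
(n(-2)*(-2) - 4)*156 = ((-4 - 1*(-2))*(-2) - 4)*156 = ((-4 + 2)*(-2) - 4)*156 = (-2*(-2) - 4)*156 = (4 - 4)*156 = 0*156 = 0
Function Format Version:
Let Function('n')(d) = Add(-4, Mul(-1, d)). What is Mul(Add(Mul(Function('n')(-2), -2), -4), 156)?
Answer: 0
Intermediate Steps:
Mul(Add(Mul(Function('n')(-2), -2), -4), 156) = Mul(Add(Mul(Add(-4, Mul(-1, -2)), -2), -4), 156) = Mul(Add(Mul(Add(-4, 2), -2), -4), 156) = Mul(Add(Mul(-2, -2), -4), 156) = Mul(Add(4, -4), 156) = Mul(0, 156) = 0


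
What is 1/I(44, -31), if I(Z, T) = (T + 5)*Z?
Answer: -1/1144 ≈ -0.00087413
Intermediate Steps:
I(Z, T) = Z*(5 + T) (I(Z, T) = (5 + T)*Z = Z*(5 + T))
1/I(44, -31) = 1/(44*(5 - 31)) = 1/(44*(-26)) = 1/(-1144) = -1/1144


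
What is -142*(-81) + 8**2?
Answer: 11566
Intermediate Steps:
-142*(-81) + 8**2 = 11502 + 64 = 11566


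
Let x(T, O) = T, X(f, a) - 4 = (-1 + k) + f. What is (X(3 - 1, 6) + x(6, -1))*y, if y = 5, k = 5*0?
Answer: 55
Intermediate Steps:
k = 0
X(f, a) = 3 + f (X(f, a) = 4 + ((-1 + 0) + f) = 4 + (-1 + f) = 3 + f)
(X(3 - 1, 6) + x(6, -1))*y = ((3 + (3 - 1)) + 6)*5 = ((3 + 2) + 6)*5 = (5 + 6)*5 = 11*5 = 55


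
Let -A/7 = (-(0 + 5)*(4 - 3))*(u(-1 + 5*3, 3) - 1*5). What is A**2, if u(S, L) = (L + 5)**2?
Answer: 4264225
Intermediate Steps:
u(S, L) = (5 + L)**2
A = 2065 (A = -7*(-(0 + 5)*(4 - 3))*((5 + 3)**2 - 1*5) = -7*(-5)*(8**2 - 5) = -7*(-1*5)*(64 - 5) = -(-35)*59 = -7*(-295) = 2065)
A**2 = 2065**2 = 4264225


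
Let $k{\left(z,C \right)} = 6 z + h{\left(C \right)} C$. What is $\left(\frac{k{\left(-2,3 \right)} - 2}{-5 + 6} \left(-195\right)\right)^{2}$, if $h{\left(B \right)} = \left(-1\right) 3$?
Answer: $20115225$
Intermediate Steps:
$h{\left(B \right)} = -3$
$k{\left(z,C \right)} = - 3 C + 6 z$ ($k{\left(z,C \right)} = 6 z - 3 C = - 3 C + 6 z$)
$\left(\frac{k{\left(-2,3 \right)} - 2}{-5 + 6} \left(-195\right)\right)^{2} = \left(\frac{\left(\left(-3\right) 3 + 6 \left(-2\right)\right) - 2}{-5 + 6} \left(-195\right)\right)^{2} = \left(\frac{\left(-9 - 12\right) - 2}{1} \left(-195\right)\right)^{2} = \left(\left(-21 - 2\right) 1 \left(-195\right)\right)^{2} = \left(\left(-23\right) 1 \left(-195\right)\right)^{2} = \left(\left(-23\right) \left(-195\right)\right)^{2} = 4485^{2} = 20115225$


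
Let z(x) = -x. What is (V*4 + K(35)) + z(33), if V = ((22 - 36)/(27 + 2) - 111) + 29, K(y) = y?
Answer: -9510/29 ≈ -327.93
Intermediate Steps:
V = -2392/29 (V = (-14/29 - 111) + 29 = -3233/29 + 29 = -2392/29 ≈ -82.483)
(V*4 + K(35)) + z(33) = (-2392/29*4 + 35) - 1*33 = (-9568/29 + 35) - 33 = -8553/29 - 33 = -9510/29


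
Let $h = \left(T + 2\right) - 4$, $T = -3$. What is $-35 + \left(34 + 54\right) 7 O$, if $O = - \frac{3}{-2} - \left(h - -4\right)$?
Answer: $1505$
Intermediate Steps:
$h = -5$ ($h = \left(-3 + 2\right) - 4 = -1 - 4 = -5$)
$O = \frac{5}{2}$ ($O = - \frac{3}{-2} - \left(-5 - -4\right) = \left(-3\right) \left(- \frac{1}{2}\right) - \left(-5 + 4\right) = \frac{3}{2} - -1 = \frac{3}{2} + 1 = \frac{5}{2} \approx 2.5$)
$-35 + \left(34 + 54\right) 7 O = -35 + \left(34 + 54\right) 7 \cdot \frac{5}{2} = -35 + 88 \cdot \frac{35}{2} = -35 + 1540 = 1505$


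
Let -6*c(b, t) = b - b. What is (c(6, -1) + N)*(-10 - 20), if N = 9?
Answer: -270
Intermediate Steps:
c(b, t) = 0 (c(b, t) = -(b - b)/6 = -⅙*0 = 0)
(c(6, -1) + N)*(-10 - 20) = (0 + 9)*(-10 - 20) = 9*(-30) = -270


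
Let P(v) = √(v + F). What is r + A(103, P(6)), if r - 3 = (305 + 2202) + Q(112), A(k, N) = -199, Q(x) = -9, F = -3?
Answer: 2302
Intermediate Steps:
P(v) = √(-3 + v) (P(v) = √(v - 3) = √(-3 + v))
r = 2501 (r = 3 + ((305 + 2202) - 9) = 3 + (2507 - 9) = 3 + 2498 = 2501)
r + A(103, P(6)) = 2501 - 199 = 2302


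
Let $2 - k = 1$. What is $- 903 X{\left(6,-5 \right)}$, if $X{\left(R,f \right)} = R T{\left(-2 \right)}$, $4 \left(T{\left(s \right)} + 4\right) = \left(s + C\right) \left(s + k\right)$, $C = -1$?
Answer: $\frac{35217}{2} \approx 17609.0$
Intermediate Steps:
$k = 1$ ($k = 2 - 1 = 1$)
$T{\left(s \right)} = -4 + \frac{\left(1 + s\right) \left(-1 + s\right)}{4}$ ($T{\left(s \right)} = -4 + \frac{\left(s - 1\right) \left(s + 1\right)}{4} = -4 + \frac{\left(-1 + s\right) \left(1 + s\right)}{4} = -4 + \frac{\left(1 + s\right) \left(-1 + s\right)}{4}$)
$X{\left(R,f \right)} = - \frac{13 R}{4}$ ($X{\left(R,f \right)} = R \left(- \frac{17}{4} + \frac{\left(-2\right)^{2}}{4}\right) = R \left(- \frac{17}{4} + \frac{1}{4} \cdot 4\right) = R \left(- \frac{17}{4} + 1\right) = R \left(- \frac{13}{4}\right) = - \frac{13 R}{4}$)
$- 903 X{\left(6,-5 \right)} = - 903 \left(\left(- \frac{13}{4}\right) 6\right) = \left(-903\right) \left(- \frac{39}{2}\right) = \frac{35217}{2}$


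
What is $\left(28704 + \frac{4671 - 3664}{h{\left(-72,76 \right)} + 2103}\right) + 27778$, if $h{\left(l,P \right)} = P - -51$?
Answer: $\frac{125955867}{2230} \approx 56482.0$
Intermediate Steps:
$h{\left(l,P \right)} = 51 + P$ ($h{\left(l,P \right)} = P + 51 = 51 + P$)
$\left(28704 + \frac{4671 - 3664}{h{\left(-72,76 \right)} + 2103}\right) + 27778 = \left(28704 + \frac{4671 - 3664}{\left(51 + 76\right) + 2103}\right) + 27778 = \left(28704 + \frac{1007}{127 + 2103}\right) + 27778 = \left(28704 + \frac{1007}{2230}\right) + 27778 = \frac{64010927}{2230} + 27778 = \frac{125955867}{2230}$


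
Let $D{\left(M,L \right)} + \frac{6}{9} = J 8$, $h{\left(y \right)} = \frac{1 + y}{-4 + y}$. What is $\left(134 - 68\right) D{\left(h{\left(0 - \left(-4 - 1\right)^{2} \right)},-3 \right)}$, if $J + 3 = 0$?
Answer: $-1628$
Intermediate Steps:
$J = -3$ ($J = -3 + 0 = -3$)
$h{\left(y \right)} = \frac{1 + y}{-4 + y}$
$D{\left(M,L \right)} = - \frac{74}{3}$ ($D{\left(M,L \right)} = - \frac{2}{3} - 24 = - \frac{74}{3}$)
$\left(134 - 68\right) D{\left(h{\left(0 - \left(-4 - 1\right)^{2} \right)},-3 \right)} = \left(134 - 68\right) \left(- \frac{74}{3}\right) = 66 \left(- \frac{74}{3}\right) = -1628$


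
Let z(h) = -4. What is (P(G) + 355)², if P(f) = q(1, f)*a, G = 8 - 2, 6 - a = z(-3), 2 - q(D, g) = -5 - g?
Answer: 235225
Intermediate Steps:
q(D, g) = 7 + g (q(D, g) = 2 - (-5 - g) = 2 + (5 + g) = 7 + g)
a = 10 (a = 6 - 1*(-4) = 6 + 4 = 10)
G = 6
P(f) = 70 + 10*f (P(f) = (7 + f)*10 = 70 + 10*f)
(P(G) + 355)² = ((70 + 10*6) + 355)² = ((70 + 60) + 355)² = (130 + 355)² = 485² = 235225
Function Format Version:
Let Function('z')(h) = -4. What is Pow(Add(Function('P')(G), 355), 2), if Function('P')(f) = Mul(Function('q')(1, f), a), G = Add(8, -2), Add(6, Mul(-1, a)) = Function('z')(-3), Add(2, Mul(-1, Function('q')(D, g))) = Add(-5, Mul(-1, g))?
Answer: 235225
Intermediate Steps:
Function('q')(D, g) = Add(7, g) (Function('q')(D, g) = Add(2, Mul(-1, Add(-5, Mul(-1, g)))) = Add(2, Add(5, g)) = Add(7, g))
a = 10 (a = Add(6, Mul(-1, -4)) = Add(6, 4) = 10)
G = 6
Function('P')(f) = Add(70, Mul(10, f)) (Function('P')(f) = Mul(Add(7, f), 10) = Add(70, Mul(10, f)))
Pow(Add(Function('P')(G), 355), 2) = Pow(Add(Add(70, Mul(10, 6)), 355), 2) = Pow(Add(Add(70, 60), 355), 2) = Pow(Add(130, 355), 2) = Pow(485, 2) = 235225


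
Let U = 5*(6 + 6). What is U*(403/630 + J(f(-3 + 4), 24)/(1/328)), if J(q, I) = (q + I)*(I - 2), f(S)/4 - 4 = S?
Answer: 400055846/21 ≈ 1.9050e+7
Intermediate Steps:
f(S) = 16 + 4*S
J(q, I) = (-2 + I)*(I + q) (J(q, I) = (I + q)*(-2 + I) = (-2 + I)*(I + q))
U = 60 (U = 5*12 = 60)
U*(403/630 + J(f(-3 + 4), 24)/(1/328)) = 60*(403/630 + (24² - 2*24 - 2*(16 + 4*(-3 + 4)) + 24*(16 + 4*(-3 + 4)))/(1/328)) = 60*(403*(1/630) + (576 - 48 - 2*(16 + 4*1) + 24*(16 + 4*1))/(1/328)) = 60*(403/630 + (576 - 48 - 2*(16 + 4) + 24*(16 + 4))*328) = 60*(403/630 + (576 - 48 - 2*20 + 24*20)*328) = 60*(403/630 + (576 - 48 - 40 + 480)*328) = 60*(403/630 + 968*328) = 60*(403/630 + 317504) = 60*(200027923/630) = 400055846/21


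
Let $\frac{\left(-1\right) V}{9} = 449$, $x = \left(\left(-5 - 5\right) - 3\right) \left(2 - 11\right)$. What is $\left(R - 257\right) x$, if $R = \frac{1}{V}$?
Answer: $- \frac{13500994}{449} \approx -30069.0$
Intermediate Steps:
$x = 117$ ($x = \left(-10 - 3\right) \left(-9\right) = \left(-13\right) \left(-9\right) = 117$)
$V = -4041$ ($V = \left(-9\right) 449 = -4041$)
$R = - \frac{1}{4041}$ ($R = \frac{1}{-4041} = - \frac{1}{4041} \approx -0.00024746$)
$\left(R - 257\right) x = \left(- \frac{1}{4041} - 257\right) 117 = \left(- \frac{1038538}{4041}\right) 117 = - \frac{13500994}{449}$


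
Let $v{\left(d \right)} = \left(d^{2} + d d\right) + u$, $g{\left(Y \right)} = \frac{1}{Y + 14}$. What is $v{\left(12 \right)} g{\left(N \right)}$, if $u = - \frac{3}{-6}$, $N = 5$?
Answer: $\frac{577}{38} \approx 15.184$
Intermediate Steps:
$g{\left(Y \right)} = \frac{1}{14 + Y}$
$u = \frac{1}{2}$ ($u = \left(-3\right) \left(- \frac{1}{6}\right) = \frac{1}{2} \approx 0.5$)
$v{\left(d \right)} = \frac{1}{2} + 2 d^{2}$ ($v{\left(d \right)} = \left(d^{2} + d d\right) + \frac{1}{2} = \left(d^{2} + d^{2}\right) + \frac{1}{2} = 2 d^{2} + \frac{1}{2} = \frac{1}{2} + 2 d^{2}$)
$v{\left(12 \right)} g{\left(N \right)} = \frac{\frac{1}{2} + 2 \cdot 12^{2}}{14 + 5} = \frac{\frac{1}{2} + 2 \cdot 144}{19} = \left(\frac{1}{2} + 288\right) \frac{1}{19} = \frac{577}{2} \cdot \frac{1}{19} = \frac{577}{38}$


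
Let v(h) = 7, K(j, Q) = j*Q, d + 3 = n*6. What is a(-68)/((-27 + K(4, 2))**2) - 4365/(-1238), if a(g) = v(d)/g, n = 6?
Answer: 53571677/15195212 ≈ 3.5256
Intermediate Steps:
d = 33 (d = -3 + 6*6 = -3 + 36 = 33)
K(j, Q) = Q*j
a(g) = 7/g
a(-68)/((-27 + K(4, 2))**2) - 4365/(-1238) = (7/(-68))/((-27 + 2*4)**2) - 4365/(-1238) = (7*(-1/68))/((-27 + 8)**2) - 4365*(-1/1238) = -7/(68*((-19)**2)) + 4365/1238 = -7/68/361 + 4365/1238 = -7/68*1/361 + 4365/1238 = -7/24548 + 4365/1238 = 53571677/15195212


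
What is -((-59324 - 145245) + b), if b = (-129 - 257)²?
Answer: 55573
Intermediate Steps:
b = 148996 (b = (-386)² = 148996)
-((-59324 - 145245) + b) = -((-59324 - 145245) + 148996) = -(-204569 + 148996) = -1*(-55573) = 55573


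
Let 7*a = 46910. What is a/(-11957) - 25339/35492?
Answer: -3785778681/2970644908 ≈ -1.2744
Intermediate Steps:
a = 46910/7 (a = (1/7)*46910 = 46910/7 ≈ 6701.4)
a/(-11957) - 25339/35492 = (46910/7)/(-11957) - 25339/35492 = (46910/7)*(-1/11957) - 25339*1/35492 = -46910/83699 - 25339/35492 = -3785778681/2970644908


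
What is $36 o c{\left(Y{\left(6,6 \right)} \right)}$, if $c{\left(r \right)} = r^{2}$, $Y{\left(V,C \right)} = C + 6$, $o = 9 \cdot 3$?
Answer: $139968$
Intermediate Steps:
$o = 27$
$Y{\left(V,C \right)} = 6 + C$
$36 o c{\left(Y{\left(6,6 \right)} \right)} = 36 \cdot 27 \left(6 + 6\right)^{2} = 972 \cdot 12^{2} = 972 \cdot 144 = 139968$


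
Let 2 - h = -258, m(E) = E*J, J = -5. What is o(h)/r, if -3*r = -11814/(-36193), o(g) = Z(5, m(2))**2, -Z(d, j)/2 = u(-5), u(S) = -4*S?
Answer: -28954400/1969 ≈ -14705.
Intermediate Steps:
m(E) = -5*E (m(E) = E*(-5) = -5*E)
h = 260 (h = 2 - 1*(-258) = 2 + 258 = 260)
Z(d, j) = -40 (Z(d, j) = -(-8)*(-5) = -2*20 = -40)
o(g) = 1600 (o(g) = (-40)**2 = 1600)
r = -3938/36193 (r = -(-3938)/(-36193) = -(-3938)*(-1)/36193 = -1/3*11814/36193 = -3938/36193 ≈ -0.10881)
o(h)/r = 1600/(-3938/36193) = 1600*(-36193/3938) = -28954400/1969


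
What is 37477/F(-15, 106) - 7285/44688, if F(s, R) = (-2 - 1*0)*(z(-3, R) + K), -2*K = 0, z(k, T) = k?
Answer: 279121411/44688 ≈ 6246.0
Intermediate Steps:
K = 0 (K = -1/2*0 = 0)
F(s, R) = 6 (F(s, R) = (-2 - 1*0)*(-3 + 0) = (-2 + 0)*(-3) = -2*(-3) = 6)
37477/F(-15, 106) - 7285/44688 = 37477/6 - 7285/44688 = 279121411/44688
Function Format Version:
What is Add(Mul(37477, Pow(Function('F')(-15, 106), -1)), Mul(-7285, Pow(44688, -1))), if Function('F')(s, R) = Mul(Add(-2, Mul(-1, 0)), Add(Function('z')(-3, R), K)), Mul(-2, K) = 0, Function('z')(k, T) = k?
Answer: Rational(279121411, 44688) ≈ 6246.0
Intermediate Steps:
K = 0 (K = Mul(Rational(-1, 2), 0) = 0)
Function('F')(s, R) = 6 (Function('F')(s, R) = Mul(Add(-2, Mul(-1, 0)), Add(-3, 0)) = Mul(Add(-2, 0), -3) = Mul(-2, -3) = 6)
Add(Mul(37477, Pow(Function('F')(-15, 106), -1)), Mul(-7285, Pow(44688, -1))) = Add(Mul(37477, Pow(6, -1)), Mul(-7285, Pow(44688, -1))) = Add(Mul(37477, Rational(1, 6)), Mul(-7285, Rational(1, 44688))) = Add(Rational(37477, 6), Rational(-7285, 44688)) = Rational(279121411, 44688)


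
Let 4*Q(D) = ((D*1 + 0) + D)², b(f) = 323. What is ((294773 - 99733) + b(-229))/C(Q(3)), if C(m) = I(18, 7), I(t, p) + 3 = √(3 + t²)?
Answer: 195363/106 + 65121*√327/106 ≈ 12952.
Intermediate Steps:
I(t, p) = -3 + √(3 + t²)
Q(D) = D² (Q(D) = ((D*1 + 0) + D)²/4 = ((D + 0) + D)²/4 = (D + D)²/4 = (2*D)²/4 = (4*D²)/4 = D²)
C(m) = -3 + √327 (C(m) = -3 + √(3 + 18²) = -3 + √(3 + 324) = -3 + √327)
((294773 - 99733) + b(-229))/C(Q(3)) = ((294773 - 99733) + 323)/(-3 + √327) = (195040 + 323)/(-3 + √327) = 195363/(-3 + √327)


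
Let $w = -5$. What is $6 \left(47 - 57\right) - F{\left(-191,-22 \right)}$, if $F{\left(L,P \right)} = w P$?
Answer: $-170$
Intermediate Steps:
$F{\left(L,P \right)} = - 5 P$
$6 \left(47 - 57\right) - F{\left(-191,-22 \right)} = 6 \left(47 - 57\right) - \left(-5\right) \left(-22\right) = 6 \left(-10\right) - 110 = -60 - 110 = -170$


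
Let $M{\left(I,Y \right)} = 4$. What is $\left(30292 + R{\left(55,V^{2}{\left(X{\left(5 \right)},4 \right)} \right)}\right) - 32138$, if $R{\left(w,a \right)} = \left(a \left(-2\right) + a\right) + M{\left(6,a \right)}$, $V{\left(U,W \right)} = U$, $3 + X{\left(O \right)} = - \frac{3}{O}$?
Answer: $- \frac{46374}{25} \approx -1855.0$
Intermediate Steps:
$X{\left(O \right)} = -3 - \frac{3}{O}$
$R{\left(w,a \right)} = 4 - a$ ($R{\left(w,a \right)} = \left(a \left(-2\right) + a\right) + 4 = \left(- 2 a + a\right) + 4 = - a + 4 = 4 - a$)
$\left(30292 + R{\left(55,V^{2}{\left(X{\left(5 \right)},4 \right)} \right)}\right) - 32138 = \left(30292 + \left(4 - \left(-3 - \frac{3}{5}\right)^{2}\right)\right) - 32138 = \left(30292 + \left(4 - \left(- \frac{18}{5}\right)^{2}\right)\right) - 32138 = \left(30292 + \left(4 - \frac{324}{25}\right)\right) - 32138 = \left(30292 - \frac{224}{25}\right) - 32138 = \frac{757076}{25} - 32138 = - \frac{46374}{25}$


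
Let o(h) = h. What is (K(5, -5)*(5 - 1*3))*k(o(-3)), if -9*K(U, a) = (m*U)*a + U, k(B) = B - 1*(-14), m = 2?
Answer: 110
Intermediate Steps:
k(B) = 14 + B (k(B) = B + 14 = 14 + B)
K(U, a) = -U/9 - 2*U*a/9 (K(U, a) = -((2*U)*a + U)/9 = -(2*U*a + U)/9 = -(U + 2*U*a)/9 = -U/9 - 2*U*a/9)
(K(5, -5)*(5 - 1*3))*k(o(-3)) = ((-⅑*5*(1 + 2*(-5)))*(5 - 1*3))*(14 - 3) = ((-⅑*5*(1 - 10))*(5 - 3))*11 = (-⅑*5*(-9)*2)*11 = (5*2)*11 = 10*11 = 110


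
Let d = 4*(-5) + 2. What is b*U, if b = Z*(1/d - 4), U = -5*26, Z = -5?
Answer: -23725/9 ≈ -2636.1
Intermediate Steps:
d = -18 (d = -20 + 2 = -18)
U = -130
b = 365/18 (b = -5*(1/(-18) - 4) = -5*(-1/18 - 4) = -5*(-73/18) = 365/18 ≈ 20.278)
b*U = (365/18)*(-130) = -23725/9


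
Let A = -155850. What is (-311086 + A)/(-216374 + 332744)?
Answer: -233468/58185 ≈ -4.0125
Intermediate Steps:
(-311086 + A)/(-216374 + 332744) = (-311086 - 155850)/(-216374 + 332744) = -466936/116370 = -466936*1/116370 = -233468/58185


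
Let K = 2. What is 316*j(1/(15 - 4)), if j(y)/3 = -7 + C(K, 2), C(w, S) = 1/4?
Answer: -6399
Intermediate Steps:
C(w, S) = ¼
j(y) = -81/4 (j(y) = 3*(-7 + ¼) = 3*(-27/4) = -81/4)
316*j(1/(15 - 4)) = 316*(-81/4) = -6399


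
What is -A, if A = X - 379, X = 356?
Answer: 23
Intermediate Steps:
A = -23 (A = 356 - 379 = -23)
-A = -1*(-23) = 23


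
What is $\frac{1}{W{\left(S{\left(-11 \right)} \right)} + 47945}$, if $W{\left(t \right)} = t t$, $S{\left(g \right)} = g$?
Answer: $\frac{1}{48066} \approx 2.0805 \cdot 10^{-5}$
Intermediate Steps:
$W{\left(t \right)} = t^{2}$
$\frac{1}{W{\left(S{\left(-11 \right)} \right)} + 47945} = \frac{1}{\left(-11\right)^{2} + 47945} = \frac{1}{121 + 47945} = \frac{1}{48066}$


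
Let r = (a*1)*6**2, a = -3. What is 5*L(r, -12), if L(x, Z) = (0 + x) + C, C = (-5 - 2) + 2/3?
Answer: -1715/3 ≈ -571.67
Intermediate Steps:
r = -108 (r = -3*1*6**2 = -3*36 = -108)
C = -19/3 (C = -7 + 2*(1/3) = -7 + 2/3 = -19/3 ≈ -6.3333)
L(x, Z) = -19/3 + x (L(x, Z) = (0 + x) - 19/3 = x - 19/3 = -19/3 + x)
5*L(r, -12) = 5*(-19/3 - 108) = 5*(-343/3) = -1715/3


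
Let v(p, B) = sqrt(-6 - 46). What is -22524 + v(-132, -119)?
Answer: -22524 + 2*I*sqrt(13) ≈ -22524.0 + 7.2111*I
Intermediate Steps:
v(p, B) = 2*I*sqrt(13) (v(p, B) = sqrt(-52) = 2*I*sqrt(13))
-22524 + v(-132, -119) = -22524 + 2*I*sqrt(13)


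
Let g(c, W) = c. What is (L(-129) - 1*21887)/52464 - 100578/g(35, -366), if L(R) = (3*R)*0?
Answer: -5277490237/1836240 ≈ -2874.1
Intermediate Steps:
L(R) = 0
(L(-129) - 1*21887)/52464 - 100578/g(35, -366) = (0 - 1*21887)/52464 - 100578/35 = (0 - 21887)*(1/52464) - 100578*1/35 = -21887*1/52464 - 100578/35 = -21887/52464 - 100578/35 = -5277490237/1836240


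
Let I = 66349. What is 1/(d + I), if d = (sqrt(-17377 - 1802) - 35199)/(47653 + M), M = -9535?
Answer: 5355697553333/355340231397117526 - 6353*I*sqrt(2131)/355340231397117526 ≈ 1.5072e-5 - 8.2533e-13*I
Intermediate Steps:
d = -11733/12706 + I*sqrt(2131)/12706 (d = (sqrt(-17377 - 1802) - 35199)/(47653 - 9535) = (sqrt(-19179) - 35199)/38118 = (3*I*sqrt(2131) - 35199)*(1/38118) = (-35199 + 3*I*sqrt(2131))*(1/38118) = -11733/12706 + I*sqrt(2131)/12706 ≈ -0.92342 + 0.0036331*I)
1/(d + I) = 1/((-11733/12706 + I*sqrt(2131)/12706) + 66349) = 1/(843018661/12706 + I*sqrt(2131)/12706)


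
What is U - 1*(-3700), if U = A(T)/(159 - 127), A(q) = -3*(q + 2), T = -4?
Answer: 59203/16 ≈ 3700.2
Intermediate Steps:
A(q) = -6 - 3*q (A(q) = -3*(2 + q) = -6 - 3*q)
U = 3/16 (U = (-6 - 3*(-4))/(159 - 127) = (-6 + 12)/32 = (1/32)*6 = 3/16 ≈ 0.18750)
U - 1*(-3700) = 3/16 - 1*(-3700) = 3/16 + 3700 = 59203/16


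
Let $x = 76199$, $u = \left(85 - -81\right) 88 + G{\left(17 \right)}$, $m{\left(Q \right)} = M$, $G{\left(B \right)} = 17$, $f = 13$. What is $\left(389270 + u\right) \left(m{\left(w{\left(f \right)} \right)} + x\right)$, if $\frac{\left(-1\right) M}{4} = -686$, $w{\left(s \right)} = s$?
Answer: $31884682985$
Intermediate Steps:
$M = 2744$ ($M = \left(-4\right) \left(-686\right) = 2744$)
$m{\left(Q \right)} = 2744$
$u = 14625$ ($u = \left(85 - -81\right) 88 + 17 = \left(85 + 81\right) 88 + 17 = 166 \cdot 88 + 17 = 14608 + 17 = 14625$)
$\left(389270 + u\right) \left(m{\left(w{\left(f \right)} \right)} + x\right) = \left(389270 + 14625\right) \left(2744 + 76199\right) = 403895 \cdot 78943 = 31884682985$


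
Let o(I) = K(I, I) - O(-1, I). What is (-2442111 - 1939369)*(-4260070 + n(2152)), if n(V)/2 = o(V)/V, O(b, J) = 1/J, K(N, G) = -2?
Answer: 5402591369605782325/289444 ≈ 1.8665e+13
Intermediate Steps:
o(I) = -2 - 1/I
n(V) = 2*(-2 - 1/V)/V (n(V) = 2*((-2 - 1/V)/V) = 2*(-2 - 1/V)/V)
(-2442111 - 1939369)*(-4260070 + n(2152)) = (-2442111 - 1939369)*(-4260070 + 2*(-1 - 2*2152)/2152²) = -4381480*(-4260070 + 2*(1/4631104)*(-1 - 4304)) = -4381480*(-4260070 + 2*(1/4631104)*(-4305)) = -4381480*(-4260070 - 4305/2315552) = -4381480*(-9864413612945/2315552) = 5402591369605782325/289444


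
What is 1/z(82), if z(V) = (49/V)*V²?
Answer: 1/4018 ≈ 0.00024888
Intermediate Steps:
z(V) = 49*V
1/z(82) = 1/(49*82) = 1/4018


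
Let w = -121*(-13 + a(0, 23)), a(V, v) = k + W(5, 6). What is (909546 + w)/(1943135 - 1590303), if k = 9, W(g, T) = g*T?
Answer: 28325/11026 ≈ 2.5689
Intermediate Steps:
W(g, T) = T*g
a(V, v) = 39 (a(V, v) = 9 + 6*5 = 9 + 30 = 39)
w = -3146 (w = -121*(-13 + 39) = -121*26 = -3146)
(909546 + w)/(1943135 - 1590303) = (909546 - 3146)/(1943135 - 1590303) = 906400/352832 = 906400*(1/352832) = 28325/11026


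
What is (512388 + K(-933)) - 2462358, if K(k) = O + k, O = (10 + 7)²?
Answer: -1950614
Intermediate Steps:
O = 289 (O = 17² = 289)
K(k) = 289 + k
(512388 + K(-933)) - 2462358 = (512388 + (289 - 933)) - 2462358 = (512388 - 644) - 2462358 = 511744 - 2462358 = -1950614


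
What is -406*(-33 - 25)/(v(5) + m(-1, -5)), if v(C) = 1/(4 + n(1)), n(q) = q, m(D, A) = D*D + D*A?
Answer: 117740/31 ≈ 3798.1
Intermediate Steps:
m(D, A) = D² + A*D
v(C) = ⅕ (v(C) = 1/(4 + 1) = 1/5 = ⅕)
-406*(-33 - 25)/(v(5) + m(-1, -5)) = -406*(-33 - 25)/(⅕ - (-5 - 1)) = -(-23548)/(⅕ - 1*(-6)) = -(-23548)/(⅕ + 6) = -(-23548)/31/5 = -(-23548)*5/31 = -406*(-290/31) = 117740/31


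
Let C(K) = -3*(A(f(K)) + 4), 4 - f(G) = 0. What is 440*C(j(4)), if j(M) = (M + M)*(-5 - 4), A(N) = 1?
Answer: -6600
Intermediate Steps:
f(G) = 4 (f(G) = 4 - 1*0 = 4 + 0 = 4)
j(M) = -18*M (j(M) = (2*M)*(-9) = -18*M)
C(K) = -15 (C(K) = -3*(1 + 4) = -3*5 = -15)
440*C(j(4)) = 440*(-15) = -6600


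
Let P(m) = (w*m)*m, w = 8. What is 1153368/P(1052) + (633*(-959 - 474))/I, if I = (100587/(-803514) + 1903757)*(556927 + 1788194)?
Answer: 57465198668074697470213/441122447758691924964336 ≈ 0.13027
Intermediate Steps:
P(m) = 8*m² (P(m) = (8*m)*m = 8*m²)
I = 1195773525058259277/267838 (I = (100587*(-1/803514) + 1903757)*2345121 = (-33529/267838 + 1903757)*2345121 = (509898433837/267838)*2345121 = 1195773525058259277/267838 ≈ 4.4645e+12)
1153368/P(1052) + (633*(-959 - 474))/I = 1153368/((8*1052²)) + (633*(-959 - 474))/(1195773525058259277/267838) = 1153368/((8*1106704)) + (633*(-1433))*(267838/1195773525058259277) = 1153368/8853632 - 907089*267838/1195773525058259277 = 1153368*(1/8853632) - 80984301194/398591175019419759 = 144171/1106704 - 80984301194/398591175019419759 = 57465198668074697470213/441122447758691924964336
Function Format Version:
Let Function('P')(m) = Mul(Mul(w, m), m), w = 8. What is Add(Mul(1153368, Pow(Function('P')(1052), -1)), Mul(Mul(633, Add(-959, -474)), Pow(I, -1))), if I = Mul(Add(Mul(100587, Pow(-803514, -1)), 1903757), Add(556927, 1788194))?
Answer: Rational(57465198668074697470213, 441122447758691924964336) ≈ 0.13027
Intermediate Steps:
Function('P')(m) = Mul(8, Pow(m, 2)) (Function('P')(m) = Mul(Mul(8, m), m) = Mul(8, Pow(m, 2)))
I = Rational(1195773525058259277, 267838) (I = Mul(Add(Mul(100587, Rational(-1, 803514)), 1903757), 2345121) = Mul(Add(Rational(-33529, 267838), 1903757), 2345121) = Mul(Rational(509898433837, 267838), 2345121) = Rational(1195773525058259277, 267838) ≈ 4.4645e+12)
Add(Mul(1153368, Pow(Function('P')(1052), -1)), Mul(Mul(633, Add(-959, -474)), Pow(I, -1))) = Add(Mul(1153368, Pow(Mul(8, Pow(1052, 2)), -1)), Mul(Mul(633, Add(-959, -474)), Pow(Rational(1195773525058259277, 267838), -1))) = Add(Mul(1153368, Pow(Mul(8, 1106704), -1)), Mul(Mul(633, -1433), Rational(267838, 1195773525058259277))) = Add(Mul(1153368, Pow(8853632, -1)), Mul(-907089, Rational(267838, 1195773525058259277))) = Add(Mul(1153368, Rational(1, 8853632)), Rational(-80984301194, 398591175019419759)) = Add(Rational(144171, 1106704), Rational(-80984301194, 398591175019419759)) = Rational(57465198668074697470213, 441122447758691924964336)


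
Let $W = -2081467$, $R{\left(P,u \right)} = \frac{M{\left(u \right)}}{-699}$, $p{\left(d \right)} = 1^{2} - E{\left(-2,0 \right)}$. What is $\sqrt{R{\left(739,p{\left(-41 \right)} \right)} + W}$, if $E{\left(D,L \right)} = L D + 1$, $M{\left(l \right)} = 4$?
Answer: $\frac{i \sqrt{1017006860463}}{699} \approx 1442.7 i$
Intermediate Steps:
$E{\left(D,L \right)} = 1 + D L$ ($E{\left(D,L \right)} = D L + 1 = 1 + D L$)
$p{\left(d \right)} = 0$ ($p{\left(d \right)} = 1^{2} - \left(1 - 0\right) = 1 - \left(1 + 0\right) = 1 - 1 = 0$)
$R{\left(P,u \right)} = - \frac{4}{699}$ ($R{\left(P,u \right)} = \frac{4}{-699} = 4 \left(- \frac{1}{699}\right) = - \frac{4}{699}$)
$\sqrt{R{\left(739,p{\left(-41 \right)} \right)} + W} = \sqrt{- \frac{4}{699} - 2081467} = \sqrt{- \frac{1454945437}{699}} = \frac{i \sqrt{1017006860463}}{699}$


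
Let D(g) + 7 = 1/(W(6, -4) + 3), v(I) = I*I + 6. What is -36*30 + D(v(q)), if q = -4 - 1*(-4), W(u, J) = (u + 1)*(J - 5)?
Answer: -65221/60 ≈ -1087.0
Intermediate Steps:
W(u, J) = (1 + u)*(-5 + J)
q = 0 (q = -4 + 4 = 0)
v(I) = 6 + I**2 (v(I) = I**2 + 6 = 6 + I**2)
D(g) = -421/60 (D(g) = -7 + 1/((-5 - 4 - 5*6 - 4*6) + 3) = -7 + 1/((-5 - 4 - 30 - 24) + 3) = -7 + 1/(-63 + 3) = -7 + 1/(-60) = -7 - 1/60 = -421/60)
-36*30 + D(v(q)) = -36*30 - 421/60 = -1080 - 421/60 = -65221/60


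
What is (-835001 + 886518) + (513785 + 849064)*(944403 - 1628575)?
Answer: -932423074511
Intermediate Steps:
(-835001 + 886518) + (513785 + 849064)*(944403 - 1628575) = 51517 + 1362849*(-684172) = 51517 - 932423126028 = -932423074511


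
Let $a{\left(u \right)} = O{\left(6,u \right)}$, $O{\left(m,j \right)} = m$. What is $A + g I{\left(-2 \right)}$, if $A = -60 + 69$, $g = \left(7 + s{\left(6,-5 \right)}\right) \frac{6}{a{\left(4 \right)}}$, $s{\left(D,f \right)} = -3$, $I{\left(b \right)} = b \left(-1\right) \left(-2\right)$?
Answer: $-7$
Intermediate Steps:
$a{\left(u \right)} = 6$
$I{\left(b \right)} = 2 b$ ($I{\left(b \right)} = - b \left(-2\right) = 2 b$)
$g = 4$ ($g = \left(7 - 3\right) \frac{6}{6} = 4 \cdot 6 \cdot \frac{1}{6} = 4 \cdot 1 = 4$)
$A = 9$
$A + g I{\left(-2 \right)} = 9 + 4 \cdot 2 \left(-2\right) = 9 + 4 \left(-4\right) = 9 - 16 = -7$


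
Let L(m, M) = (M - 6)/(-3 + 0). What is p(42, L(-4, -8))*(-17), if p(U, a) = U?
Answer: -714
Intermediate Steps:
L(m, M) = 2 - M/3 (L(m, M) = (-6 + M)/(-3) = (-6 + M)*(-⅓) = 2 - M/3)
p(42, L(-4, -8))*(-17) = 42*(-17) = -714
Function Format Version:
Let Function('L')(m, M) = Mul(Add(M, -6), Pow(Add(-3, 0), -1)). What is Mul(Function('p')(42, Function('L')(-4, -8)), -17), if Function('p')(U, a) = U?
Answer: -714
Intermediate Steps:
Function('L')(m, M) = Add(2, Mul(Rational(-1, 3), M)) (Function('L')(m, M) = Mul(Add(-6, M), Pow(-3, -1)) = Mul(Add(-6, M), Rational(-1, 3)) = Add(2, Mul(Rational(-1, 3), M)))
Mul(Function('p')(42, Function('L')(-4, -8)), -17) = Mul(42, -17) = -714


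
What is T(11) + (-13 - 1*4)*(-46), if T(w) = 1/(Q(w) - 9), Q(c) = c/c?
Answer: 6255/8 ≈ 781.88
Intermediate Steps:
Q(c) = 1
T(w) = -⅛ (T(w) = 1/(1 - 9) = 1/(-8) = -⅛)
T(11) + (-13 - 1*4)*(-46) = -⅛ + (-13 - 1*4)*(-46) = -⅛ + (-13 - 4)*(-46) = -⅛ - 17*(-46) = -⅛ + 782 = 6255/8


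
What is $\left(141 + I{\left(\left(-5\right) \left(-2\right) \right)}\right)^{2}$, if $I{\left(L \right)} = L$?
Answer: $22801$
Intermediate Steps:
$\left(141 + I{\left(\left(-5\right) \left(-2\right) \right)}\right)^{2} = \left(141 - -10\right)^{2} = \left(141 + 10\right)^{2} = 151^{2} = 22801$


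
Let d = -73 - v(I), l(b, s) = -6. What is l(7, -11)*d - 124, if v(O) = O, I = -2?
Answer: 302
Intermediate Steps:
d = -71 (d = -73 - 1*(-2) = -73 + 2 = -71)
l(7, -11)*d - 124 = -6*(-71) - 124 = 426 - 124 = 302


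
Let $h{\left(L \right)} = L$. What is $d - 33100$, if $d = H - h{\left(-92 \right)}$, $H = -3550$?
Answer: $-36558$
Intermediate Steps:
$d = -3458$ ($d = -3550 - -92 = -3550 + 92 = -3458$)
$d - 33100 = -3458 - 33100 = -36558$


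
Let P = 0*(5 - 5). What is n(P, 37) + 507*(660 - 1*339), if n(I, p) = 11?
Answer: 162758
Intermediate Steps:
P = 0 (P = 0*0 = 0)
n(P, 37) + 507*(660 - 1*339) = 11 + 507*(660 - 1*339) = 11 + 507*(660 - 339) = 11 + 507*321 = 11 + 162747 = 162758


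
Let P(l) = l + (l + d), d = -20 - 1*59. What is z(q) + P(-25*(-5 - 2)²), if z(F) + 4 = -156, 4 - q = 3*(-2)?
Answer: -2689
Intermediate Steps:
q = 10 (q = 4 - 3*(-2) = 4 - 1*(-6) = 4 + 6 = 10)
z(F) = -160 (z(F) = -4 - 156 = -160)
d = -79 (d = -20 - 59 = -79)
P(l) = -79 + 2*l (P(l) = l + (l - 79) = l + (-79 + l) = -79 + 2*l)
z(q) + P(-25*(-5 - 2)²) = -160 + (-79 + 2*(-25*(-5 - 2)²)) = -160 + (-79 + 2*(-25*(-7)²)) = -160 + (-79 + 2*(-25*49)) = -160 + (-79 + 2*(-1225)) = -160 + (-79 - 2450) = -160 - 2529 = -2689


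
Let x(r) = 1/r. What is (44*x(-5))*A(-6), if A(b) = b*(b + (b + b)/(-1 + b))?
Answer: -1584/7 ≈ -226.29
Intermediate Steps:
A(b) = b*(b + 2*b/(-1 + b)) (A(b) = b*(b + (2*b)/(-1 + b)) = b*(b + 2*b/(-1 + b)))
(44*x(-5))*A(-6) = (44/(-5))*((-6)**2*(1 - 6)/(-1 - 6)) = (44*(-1/5))*(36*(-5)/(-7)) = -1584*(-1)*(-5)/(5*7) = -44/5*180/7 = -1584/7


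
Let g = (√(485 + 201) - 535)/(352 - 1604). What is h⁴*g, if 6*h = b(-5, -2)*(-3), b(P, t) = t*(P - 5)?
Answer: 1337500/313 - 17500*√14/313 ≈ 4064.0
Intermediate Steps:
b(P, t) = t*(-5 + P)
h = -10 (h = (-2*(-5 - 5)*(-3))/6 = (-2*(-10)*(-3))/6 = (20*(-3))/6 = (⅙)*(-60) = -10)
g = 535/1252 - 7*√14/1252 (g = (√686 - 535)/(-1252) = (7*√14 - 535)*(-1/1252) = (-535 + 7*√14)*(-1/1252) = 535/1252 - 7*√14/1252 ≈ 0.40640)
h⁴*g = (-10)⁴*(535/1252 - 7*√14/1252) = 10000*(535/1252 - 7*√14/1252) = 1337500/313 - 17500*√14/313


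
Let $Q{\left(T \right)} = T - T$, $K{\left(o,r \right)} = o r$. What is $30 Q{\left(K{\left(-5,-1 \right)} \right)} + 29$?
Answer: $29$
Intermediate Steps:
$Q{\left(T \right)} = 0$
$30 Q{\left(K{\left(-5,-1 \right)} \right)} + 29 = 30 \cdot 0 + 29 = 0 + 29 = 29$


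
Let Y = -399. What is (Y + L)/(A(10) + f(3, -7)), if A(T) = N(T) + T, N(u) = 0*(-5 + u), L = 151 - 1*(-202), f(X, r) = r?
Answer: -46/3 ≈ -15.333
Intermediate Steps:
L = 353 (L = 151 + 202 = 353)
N(u) = 0
A(T) = T (A(T) = 0 + T = T)
(Y + L)/(A(10) + f(3, -7)) = (-399 + 353)/(10 - 7) = -46/3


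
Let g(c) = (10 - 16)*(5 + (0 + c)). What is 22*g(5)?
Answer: -1320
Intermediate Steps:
g(c) = -30 - 6*c (g(c) = -6*(5 + c) = -30 - 6*c)
22*g(5) = 22*(-30 - 6*5) = 22*(-30 - 30) = 22*(-60) = -1320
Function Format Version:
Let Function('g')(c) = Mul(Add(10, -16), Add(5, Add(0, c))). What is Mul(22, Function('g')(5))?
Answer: -1320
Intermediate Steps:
Function('g')(c) = Add(-30, Mul(-6, c)) (Function('g')(c) = Mul(-6, Add(5, c)) = Add(-30, Mul(-6, c)))
Mul(22, Function('g')(5)) = Mul(22, Add(-30, Mul(-6, 5))) = Mul(22, Add(-30, -30)) = Mul(22, -60) = -1320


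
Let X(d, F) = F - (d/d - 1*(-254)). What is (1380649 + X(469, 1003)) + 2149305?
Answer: 3530702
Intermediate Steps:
X(d, F) = -255 + F (X(d, F) = F - (1 + 254) = F - 1*255 = F - 255 = -255 + F)
(1380649 + X(469, 1003)) + 2149305 = (1380649 + (-255 + 1003)) + 2149305 = (1380649 + 748) + 2149305 = 1381397 + 2149305 = 3530702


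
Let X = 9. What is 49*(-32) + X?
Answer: -1559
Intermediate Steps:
49*(-32) + X = 49*(-32) + 9 = -1568 + 9 = -1559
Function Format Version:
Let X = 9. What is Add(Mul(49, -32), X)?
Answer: -1559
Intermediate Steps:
Add(Mul(49, -32), X) = Add(Mul(49, -32), 9) = Add(-1568, 9) = -1559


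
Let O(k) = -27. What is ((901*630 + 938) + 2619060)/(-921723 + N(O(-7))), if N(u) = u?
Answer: -1593814/460875 ≈ -3.4582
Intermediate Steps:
((901*630 + 938) + 2619060)/(-921723 + N(O(-7))) = ((901*630 + 938) + 2619060)/(-921723 - 27) = ((567630 + 938) + 2619060)/(-921750) = (568568 + 2619060)*(-1/921750) = 3187628*(-1/921750) = -1593814/460875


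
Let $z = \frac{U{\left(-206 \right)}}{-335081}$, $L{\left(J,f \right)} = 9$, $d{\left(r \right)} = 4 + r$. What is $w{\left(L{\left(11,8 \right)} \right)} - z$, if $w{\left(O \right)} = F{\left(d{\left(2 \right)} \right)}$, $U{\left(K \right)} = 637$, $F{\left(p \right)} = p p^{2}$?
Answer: $\frac{72378133}{335081} \approx 216.0$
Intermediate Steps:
$F{\left(p \right)} = p^{3}$
$w{\left(O \right)} = 216$ ($w{\left(O \right)} = \left(4 + 2\right)^{3} = 6^{3} = 216$)
$z = - \frac{637}{335081}$ ($z = \frac{637}{-335081} = 637 \left(- \frac{1}{335081}\right) = - \frac{637}{335081} \approx -0.001901$)
$w{\left(L{\left(11,8 \right)} \right)} - z = 216 - - \frac{637}{335081} = 216 + \frac{637}{335081} = \frac{72378133}{335081}$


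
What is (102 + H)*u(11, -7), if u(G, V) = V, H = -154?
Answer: 364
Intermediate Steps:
(102 + H)*u(11, -7) = (102 - 154)*(-7) = -52*(-7) = 364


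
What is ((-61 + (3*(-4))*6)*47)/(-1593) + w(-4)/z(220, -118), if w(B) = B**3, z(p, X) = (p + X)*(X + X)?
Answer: 106339/27081 ≈ 3.9267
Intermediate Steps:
z(p, X) = 2*X*(X + p) (z(p, X) = (X + p)*(2*X) = 2*X*(X + p))
((-61 + (3*(-4))*6)*47)/(-1593) + w(-4)/z(220, -118) = ((-61 + (3*(-4))*6)*47)/(-1593) + (-4)**3/((2*(-118)*(-118 + 220))) = ((-61 - 12*6)*47)*(-1/1593) - 64/(2*(-118)*102) = ((-61 - 72)*47)*(-1/1593) - 64/(-24072) = -133*47*(-1/1593) - 64*(-1/24072) = -6251*(-1/1593) + 8/3009 = 6251/1593 + 8/3009 = 106339/27081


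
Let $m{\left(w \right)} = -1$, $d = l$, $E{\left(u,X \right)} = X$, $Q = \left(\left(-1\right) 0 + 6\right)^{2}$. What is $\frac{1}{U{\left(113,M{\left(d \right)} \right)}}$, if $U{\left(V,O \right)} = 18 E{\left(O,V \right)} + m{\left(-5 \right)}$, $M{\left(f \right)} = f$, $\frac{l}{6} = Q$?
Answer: $\frac{1}{2033} \approx 0.00049188$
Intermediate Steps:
$Q = 36$ ($Q = \left(0 + 6\right)^{2} = 6^{2} = 36$)
$l = 216$ ($l = 6 \cdot 36 = 216$)
$d = 216$
$U{\left(V,O \right)} = -1 + 18 V$ ($U{\left(V,O \right)} = 18 V - 1 = -1 + 18 V$)
$\frac{1}{U{\left(113,M{\left(d \right)} \right)}} = \frac{1}{-1 + 18 \cdot 113} = \frac{1}{-1 + 2034} = \frac{1}{2033}$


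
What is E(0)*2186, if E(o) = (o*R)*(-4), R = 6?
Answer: 0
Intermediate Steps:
E(o) = -24*o (E(o) = (o*6)*(-4) = (6*o)*(-4) = -24*o)
E(0)*2186 = -24*0*2186 = 0*2186 = 0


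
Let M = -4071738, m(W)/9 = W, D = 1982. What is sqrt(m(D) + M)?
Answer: 10*I*sqrt(40539) ≈ 2013.4*I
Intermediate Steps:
m(W) = 9*W
sqrt(m(D) + M) = sqrt(9*1982 - 4071738) = sqrt(17838 - 4071738) = sqrt(-4053900) = 10*I*sqrt(40539)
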